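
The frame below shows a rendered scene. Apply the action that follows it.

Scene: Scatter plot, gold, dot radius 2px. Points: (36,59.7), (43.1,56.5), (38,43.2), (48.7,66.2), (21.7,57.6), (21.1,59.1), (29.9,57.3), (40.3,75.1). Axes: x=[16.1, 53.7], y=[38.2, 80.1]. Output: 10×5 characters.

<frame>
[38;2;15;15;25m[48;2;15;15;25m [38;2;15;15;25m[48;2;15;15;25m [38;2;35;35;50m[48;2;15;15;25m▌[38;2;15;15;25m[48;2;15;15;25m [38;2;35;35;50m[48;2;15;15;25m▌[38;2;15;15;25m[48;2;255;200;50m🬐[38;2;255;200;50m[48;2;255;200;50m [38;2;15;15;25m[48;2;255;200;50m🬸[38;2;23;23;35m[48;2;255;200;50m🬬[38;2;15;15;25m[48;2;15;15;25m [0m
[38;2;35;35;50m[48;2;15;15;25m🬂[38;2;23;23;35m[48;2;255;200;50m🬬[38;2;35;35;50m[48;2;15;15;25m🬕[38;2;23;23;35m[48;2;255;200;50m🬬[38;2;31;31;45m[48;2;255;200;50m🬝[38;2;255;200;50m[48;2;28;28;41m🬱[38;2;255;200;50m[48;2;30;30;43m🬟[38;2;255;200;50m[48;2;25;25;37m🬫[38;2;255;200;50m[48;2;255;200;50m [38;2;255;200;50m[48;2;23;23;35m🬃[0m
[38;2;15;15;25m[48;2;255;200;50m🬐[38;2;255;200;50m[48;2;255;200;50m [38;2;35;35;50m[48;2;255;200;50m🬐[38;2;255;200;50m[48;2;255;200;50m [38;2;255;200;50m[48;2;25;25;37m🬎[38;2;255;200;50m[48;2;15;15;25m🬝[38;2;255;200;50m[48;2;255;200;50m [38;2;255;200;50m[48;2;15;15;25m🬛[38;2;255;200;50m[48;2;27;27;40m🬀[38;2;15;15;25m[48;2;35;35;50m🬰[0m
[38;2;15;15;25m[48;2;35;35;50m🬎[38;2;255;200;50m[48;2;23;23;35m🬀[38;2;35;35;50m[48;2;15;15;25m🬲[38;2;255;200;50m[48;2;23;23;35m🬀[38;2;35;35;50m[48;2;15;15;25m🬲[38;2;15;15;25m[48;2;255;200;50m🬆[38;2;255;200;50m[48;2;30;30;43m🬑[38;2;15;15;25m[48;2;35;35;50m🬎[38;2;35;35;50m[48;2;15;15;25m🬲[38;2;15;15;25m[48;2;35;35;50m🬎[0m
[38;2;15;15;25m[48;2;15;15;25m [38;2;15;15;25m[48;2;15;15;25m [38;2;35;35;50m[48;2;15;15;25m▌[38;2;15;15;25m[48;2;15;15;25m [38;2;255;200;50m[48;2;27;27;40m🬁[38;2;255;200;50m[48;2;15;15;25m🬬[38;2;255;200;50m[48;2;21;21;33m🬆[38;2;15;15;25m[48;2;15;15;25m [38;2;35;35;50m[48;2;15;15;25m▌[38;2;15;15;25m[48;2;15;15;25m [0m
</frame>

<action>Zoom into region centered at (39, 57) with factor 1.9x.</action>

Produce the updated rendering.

<frame>
[38;2;15;15;25m[48;2;15;15;25m [38;2;15;15;25m[48;2;15;15;25m [38;2;35;35;50m[48;2;15;15;25m▌[38;2;15;15;25m[48;2;15;15;25m [38;2;35;35;50m[48;2;15;15;25m▌[38;2;15;15;25m[48;2;15;15;25m [38;2;35;35;50m[48;2;15;15;25m▌[38;2;15;15;25m[48;2;15;15;25m [38;2;35;35;50m[48;2;255;200;50m🬐[38;2;255;200;50m[48;2;255;200;50m [0m
[38;2;255;200;50m[48;2;28;28;41m🬱[38;2;35;35;50m[48;2;15;15;25m🬂[38;2;35;35;50m[48;2;255;200;50m🬆[38;2;255;200;50m[48;2;35;35;50m🬺[38;2;27;27;40m[48;2;255;200;50m🬬[38;2;35;35;50m[48;2;15;15;25m🬂[38;2;31;31;45m[48;2;255;200;50m🬝[38;2;35;35;50m[48;2;15;15;25m🬂[38;2;35;35;50m[48;2;15;15;25m🬕[38;2;255;200;50m[48;2;19;19;30m🬀[0m
[38;2;255;200;50m[48;2;15;15;25m🬝[38;2;255;200;50m[48;2;23;23;35m🬀[38;2;255;200;50m[48;2;31;31;45m🬁[38;2;255;200;50m[48;2;21;21;33m🬆[38;2;35;35;50m[48;2;15;15;25m🬛[38;2;19;19;30m[48;2;255;200;50m🬴[38;2;255;200;50m[48;2;255;200;50m [38;2;255;200;50m[48;2;15;15;25m🬛[38;2;35;35;50m[48;2;15;15;25m🬛[38;2;15;15;25m[48;2;35;35;50m🬰[0m
[38;2;15;15;25m[48;2;35;35;50m🬎[38;2;15;15;25m[48;2;35;35;50m🬎[38;2;35;35;50m[48;2;15;15;25m🬲[38;2;15;15;25m[48;2;35;35;50m🬎[38;2;35;35;50m[48;2;15;15;25m🬲[38;2;15;15;25m[48;2;35;35;50m🬎[38;2;255;200;50m[48;2;31;31;45m🬁[38;2;15;15;25m[48;2;35;35;50m🬎[38;2;35;35;50m[48;2;15;15;25m🬲[38;2;15;15;25m[48;2;35;35;50m🬎[0m
[38;2;15;15;25m[48;2;15;15;25m [38;2;15;15;25m[48;2;15;15;25m [38;2;35;35;50m[48;2;15;15;25m▌[38;2;15;15;25m[48;2;15;15;25m [38;2;35;35;50m[48;2;15;15;25m▌[38;2;15;15;25m[48;2;15;15;25m [38;2;35;35;50m[48;2;15;15;25m▌[38;2;15;15;25m[48;2;15;15;25m [38;2;35;35;50m[48;2;15;15;25m▌[38;2;15;15;25m[48;2;15;15;25m [0m
</frame>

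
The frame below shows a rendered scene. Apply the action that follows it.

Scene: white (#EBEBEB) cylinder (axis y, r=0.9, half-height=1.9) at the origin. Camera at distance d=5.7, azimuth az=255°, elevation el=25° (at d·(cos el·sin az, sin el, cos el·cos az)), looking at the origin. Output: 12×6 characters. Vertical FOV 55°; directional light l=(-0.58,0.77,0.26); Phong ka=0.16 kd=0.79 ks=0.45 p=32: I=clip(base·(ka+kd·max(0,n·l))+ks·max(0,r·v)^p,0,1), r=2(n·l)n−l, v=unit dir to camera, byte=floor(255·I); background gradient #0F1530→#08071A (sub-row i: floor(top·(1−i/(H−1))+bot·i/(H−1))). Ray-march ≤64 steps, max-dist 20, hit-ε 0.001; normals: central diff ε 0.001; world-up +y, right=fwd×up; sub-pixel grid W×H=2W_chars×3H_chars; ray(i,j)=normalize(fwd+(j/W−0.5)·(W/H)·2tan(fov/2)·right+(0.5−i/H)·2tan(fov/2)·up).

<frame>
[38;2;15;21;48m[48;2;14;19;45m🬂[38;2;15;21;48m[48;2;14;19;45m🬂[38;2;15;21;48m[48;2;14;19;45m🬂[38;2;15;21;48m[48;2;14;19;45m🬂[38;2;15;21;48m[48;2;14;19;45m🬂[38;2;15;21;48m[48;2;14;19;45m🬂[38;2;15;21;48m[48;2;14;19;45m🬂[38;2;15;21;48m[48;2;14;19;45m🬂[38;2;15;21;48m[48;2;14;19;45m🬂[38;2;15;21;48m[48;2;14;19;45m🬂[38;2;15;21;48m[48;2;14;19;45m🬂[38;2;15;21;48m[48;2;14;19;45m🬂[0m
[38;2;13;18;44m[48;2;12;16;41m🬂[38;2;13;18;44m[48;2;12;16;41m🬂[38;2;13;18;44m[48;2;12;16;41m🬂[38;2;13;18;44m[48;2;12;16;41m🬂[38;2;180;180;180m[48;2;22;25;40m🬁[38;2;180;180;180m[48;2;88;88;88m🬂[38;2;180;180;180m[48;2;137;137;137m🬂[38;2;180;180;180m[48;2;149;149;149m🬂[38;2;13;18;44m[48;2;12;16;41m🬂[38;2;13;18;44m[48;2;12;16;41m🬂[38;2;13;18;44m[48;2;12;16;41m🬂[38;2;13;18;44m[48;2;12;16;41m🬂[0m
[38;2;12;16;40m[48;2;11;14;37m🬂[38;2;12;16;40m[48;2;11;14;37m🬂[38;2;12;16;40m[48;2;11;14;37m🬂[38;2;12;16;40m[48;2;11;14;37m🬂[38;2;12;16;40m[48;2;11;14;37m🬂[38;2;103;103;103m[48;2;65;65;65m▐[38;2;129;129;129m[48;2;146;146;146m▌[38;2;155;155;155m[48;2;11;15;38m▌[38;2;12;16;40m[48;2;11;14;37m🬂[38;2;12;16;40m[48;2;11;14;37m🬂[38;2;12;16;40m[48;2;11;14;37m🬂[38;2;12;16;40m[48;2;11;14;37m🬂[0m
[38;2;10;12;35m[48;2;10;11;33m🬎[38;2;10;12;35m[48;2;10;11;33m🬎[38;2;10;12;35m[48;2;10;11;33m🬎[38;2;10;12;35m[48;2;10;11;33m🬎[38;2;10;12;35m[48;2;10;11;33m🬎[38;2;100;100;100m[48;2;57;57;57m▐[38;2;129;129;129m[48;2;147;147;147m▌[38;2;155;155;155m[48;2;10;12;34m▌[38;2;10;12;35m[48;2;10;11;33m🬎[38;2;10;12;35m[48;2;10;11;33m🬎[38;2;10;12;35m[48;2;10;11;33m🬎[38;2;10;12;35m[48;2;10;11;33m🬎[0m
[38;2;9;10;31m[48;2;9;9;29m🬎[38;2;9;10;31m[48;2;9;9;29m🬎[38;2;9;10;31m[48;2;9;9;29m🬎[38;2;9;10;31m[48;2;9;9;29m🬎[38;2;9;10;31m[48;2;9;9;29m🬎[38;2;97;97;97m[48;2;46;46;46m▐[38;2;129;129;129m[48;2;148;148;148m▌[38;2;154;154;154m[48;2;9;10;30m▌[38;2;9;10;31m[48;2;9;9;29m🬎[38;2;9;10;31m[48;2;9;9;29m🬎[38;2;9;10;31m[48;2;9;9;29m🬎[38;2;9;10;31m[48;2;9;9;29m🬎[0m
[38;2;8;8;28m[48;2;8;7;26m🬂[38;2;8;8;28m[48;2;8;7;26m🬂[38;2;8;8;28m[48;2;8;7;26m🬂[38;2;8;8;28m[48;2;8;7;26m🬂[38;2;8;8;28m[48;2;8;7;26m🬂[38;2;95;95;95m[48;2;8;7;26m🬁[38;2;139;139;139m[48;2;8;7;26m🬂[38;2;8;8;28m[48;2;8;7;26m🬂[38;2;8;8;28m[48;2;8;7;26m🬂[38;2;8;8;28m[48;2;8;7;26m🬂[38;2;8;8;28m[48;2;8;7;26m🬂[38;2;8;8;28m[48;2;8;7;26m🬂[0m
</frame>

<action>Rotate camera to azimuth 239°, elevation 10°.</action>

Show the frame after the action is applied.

<frame>
[38;2;15;21;48m[48;2;14;19;45m🬂[38;2;15;21;48m[48;2;14;19;45m🬂[38;2;15;21;48m[48;2;14;19;45m🬂[38;2;15;21;48m[48;2;14;19;45m🬂[38;2;15;21;48m[48;2;14;19;45m🬂[38;2;15;21;48m[48;2;14;19;45m🬂[38;2;15;21;48m[48;2;14;19;45m🬂[38;2;15;21;48m[48;2;14;19;45m🬂[38;2;15;21;48m[48;2;14;19;45m🬂[38;2;15;21;48m[48;2;14;19;45m🬂[38;2;15;21;48m[48;2;14;19;45m🬂[38;2;15;21;48m[48;2;14;19;45m🬂[0m
[38;2;13;18;44m[48;2;12;16;41m🬂[38;2;13;18;44m[48;2;12;16;41m🬂[38;2;13;18;44m[48;2;12;16;41m🬂[38;2;13;18;44m[48;2;12;16;41m🬂[38;2;13;18;44m[48;2;12;16;41m🬂[38;2;37;37;37m[48;2;73;73;73m▌[38;2;105;105;105m[48;2;130;130;130m▌[38;2;149;149;149m[48;2;12;17;42m▌[38;2;13;18;44m[48;2;12;16;41m🬂[38;2;13;18;44m[48;2;12;16;41m🬂[38;2;13;18;44m[48;2;12;16;41m🬂[38;2;13;18;44m[48;2;12;16;41m🬂[0m
[38;2;12;16;40m[48;2;11;14;37m🬂[38;2;12;16;40m[48;2;11;14;37m🬂[38;2;12;16;40m[48;2;11;14;37m🬂[38;2;12;16;40m[48;2;11;14;37m🬂[38;2;12;16;40m[48;2;11;14;37m🬂[38;2;37;37;37m[48;2;72;72;72m▌[38;2;105;105;105m[48;2;131;131;131m▌[38;2;150;150;150m[48;2;11;15;38m▌[38;2;12;16;40m[48;2;11;14;37m🬂[38;2;12;16;40m[48;2;11;14;37m🬂[38;2;12;16;40m[48;2;11;14;37m🬂[38;2;12;16;40m[48;2;11;14;37m🬂[0m
[38;2;10;12;35m[48;2;10;11;33m🬎[38;2;10;12;35m[48;2;10;11;33m🬎[38;2;10;12;35m[48;2;10;11;33m🬎[38;2;10;12;35m[48;2;10;11;33m🬎[38;2;10;12;35m[48;2;10;11;33m🬎[38;2;37;37;37m[48;2;70;70;70m▌[38;2;105;105;105m[48;2;131;131;131m▌[38;2;151;151;151m[48;2;10;12;34m▌[38;2;10;12;35m[48;2;10;11;33m🬎[38;2;10;12;35m[48;2;10;11;33m🬎[38;2;10;12;35m[48;2;10;11;33m🬎[38;2;10;12;35m[48;2;10;11;33m🬎[0m
[38;2;9;10;31m[48;2;9;9;29m🬎[38;2;9;10;31m[48;2;9;9;29m🬎[38;2;9;10;31m[48;2;9;9;29m🬎[38;2;9;10;31m[48;2;9;9;29m🬎[38;2;9;10;31m[48;2;9;9;29m🬎[38;2;37;37;37m[48;2;69;69;69m▌[38;2;105;105;105m[48;2;132;132;132m▌[38;2;152;152;152m[48;2;9;10;30m▌[38;2;9;10;31m[48;2;9;9;29m🬎[38;2;9;10;31m[48;2;9;9;29m🬎[38;2;9;10;31m[48;2;9;9;29m🬎[38;2;9;10;31m[48;2;9;9;29m🬎[0m
[38;2;8;8;28m[48;2;8;7;26m🬂[38;2;8;8;28m[48;2;8;7;26m🬂[38;2;8;8;28m[48;2;8;7;26m🬂[38;2;8;8;28m[48;2;8;7;26m🬂[38;2;8;8;28m[48;2;8;7;26m🬂[38;2;69;69;69m[48;2;13;13;28m🬁[38;2;119;119;119m[48;2;8;7;26m🬂[38;2;153;153;153m[48;2;8;7;26m🬀[38;2;8;8;28m[48;2;8;7;26m🬂[38;2;8;8;28m[48;2;8;7;26m🬂[38;2;8;8;28m[48;2;8;7;26m🬂[38;2;8;8;28m[48;2;8;7;26m🬂[0m
</frame>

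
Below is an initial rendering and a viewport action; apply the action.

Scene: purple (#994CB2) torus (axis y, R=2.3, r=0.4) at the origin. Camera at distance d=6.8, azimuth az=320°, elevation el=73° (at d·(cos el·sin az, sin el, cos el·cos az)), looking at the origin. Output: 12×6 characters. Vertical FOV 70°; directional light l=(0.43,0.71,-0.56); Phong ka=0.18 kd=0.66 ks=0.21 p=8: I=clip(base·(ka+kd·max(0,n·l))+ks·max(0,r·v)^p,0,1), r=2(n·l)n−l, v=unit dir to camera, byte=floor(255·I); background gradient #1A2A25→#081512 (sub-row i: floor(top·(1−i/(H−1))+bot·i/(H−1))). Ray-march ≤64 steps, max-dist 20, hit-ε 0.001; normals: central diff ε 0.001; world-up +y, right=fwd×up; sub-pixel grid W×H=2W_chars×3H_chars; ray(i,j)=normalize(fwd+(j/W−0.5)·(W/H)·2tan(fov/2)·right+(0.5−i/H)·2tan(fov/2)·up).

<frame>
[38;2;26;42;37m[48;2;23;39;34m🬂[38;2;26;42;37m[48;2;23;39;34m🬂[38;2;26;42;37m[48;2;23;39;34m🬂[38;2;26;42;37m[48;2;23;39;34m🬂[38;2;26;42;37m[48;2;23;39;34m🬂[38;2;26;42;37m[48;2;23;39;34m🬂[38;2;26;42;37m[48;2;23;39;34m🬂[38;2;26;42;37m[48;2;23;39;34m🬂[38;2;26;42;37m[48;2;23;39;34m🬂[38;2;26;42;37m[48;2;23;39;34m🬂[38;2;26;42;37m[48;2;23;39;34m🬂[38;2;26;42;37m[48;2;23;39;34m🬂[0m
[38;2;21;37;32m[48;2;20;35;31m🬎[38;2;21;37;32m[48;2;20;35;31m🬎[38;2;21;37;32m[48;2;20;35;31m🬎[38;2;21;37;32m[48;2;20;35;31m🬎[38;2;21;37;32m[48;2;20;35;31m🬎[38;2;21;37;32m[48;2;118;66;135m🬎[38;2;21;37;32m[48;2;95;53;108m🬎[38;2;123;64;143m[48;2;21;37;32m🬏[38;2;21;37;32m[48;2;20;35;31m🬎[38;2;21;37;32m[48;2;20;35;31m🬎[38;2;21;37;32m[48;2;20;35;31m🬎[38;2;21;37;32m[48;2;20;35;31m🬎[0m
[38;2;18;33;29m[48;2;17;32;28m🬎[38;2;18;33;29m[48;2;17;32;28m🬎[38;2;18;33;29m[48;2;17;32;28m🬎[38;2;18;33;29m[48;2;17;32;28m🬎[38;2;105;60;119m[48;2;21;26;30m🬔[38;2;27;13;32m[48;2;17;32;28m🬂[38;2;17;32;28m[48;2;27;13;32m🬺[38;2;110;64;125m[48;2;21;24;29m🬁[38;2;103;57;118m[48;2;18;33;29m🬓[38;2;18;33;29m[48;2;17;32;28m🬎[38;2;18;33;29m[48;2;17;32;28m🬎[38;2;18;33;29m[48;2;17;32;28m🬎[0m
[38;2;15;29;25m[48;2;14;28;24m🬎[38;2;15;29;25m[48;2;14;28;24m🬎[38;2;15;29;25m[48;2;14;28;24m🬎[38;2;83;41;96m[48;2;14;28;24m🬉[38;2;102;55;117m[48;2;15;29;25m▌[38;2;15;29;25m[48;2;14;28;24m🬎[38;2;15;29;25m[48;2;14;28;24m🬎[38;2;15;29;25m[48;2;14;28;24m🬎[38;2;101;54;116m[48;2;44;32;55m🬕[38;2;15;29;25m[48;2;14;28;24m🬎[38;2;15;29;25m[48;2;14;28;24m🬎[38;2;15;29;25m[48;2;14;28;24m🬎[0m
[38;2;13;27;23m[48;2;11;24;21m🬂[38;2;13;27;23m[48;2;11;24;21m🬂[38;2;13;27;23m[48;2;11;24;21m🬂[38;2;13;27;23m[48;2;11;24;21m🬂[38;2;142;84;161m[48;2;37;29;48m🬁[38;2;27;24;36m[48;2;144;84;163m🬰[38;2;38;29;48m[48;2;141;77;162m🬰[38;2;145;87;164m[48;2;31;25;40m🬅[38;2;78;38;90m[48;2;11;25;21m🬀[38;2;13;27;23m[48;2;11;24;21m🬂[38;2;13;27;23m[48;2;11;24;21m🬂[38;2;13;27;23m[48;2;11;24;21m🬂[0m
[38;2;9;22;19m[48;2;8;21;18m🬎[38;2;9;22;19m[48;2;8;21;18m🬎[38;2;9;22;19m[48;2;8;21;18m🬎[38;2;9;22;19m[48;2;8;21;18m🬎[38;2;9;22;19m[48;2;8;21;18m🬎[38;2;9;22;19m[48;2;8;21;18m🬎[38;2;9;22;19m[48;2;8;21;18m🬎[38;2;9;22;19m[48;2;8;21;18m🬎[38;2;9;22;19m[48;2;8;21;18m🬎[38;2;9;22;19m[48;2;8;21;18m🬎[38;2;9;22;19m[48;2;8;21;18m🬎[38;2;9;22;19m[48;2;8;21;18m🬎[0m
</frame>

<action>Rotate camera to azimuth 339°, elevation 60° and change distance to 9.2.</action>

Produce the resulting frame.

<frame>
[38;2;26;42;37m[48;2;23;39;34m🬂[38;2;26;42;37m[48;2;23;39;34m🬂[38;2;26;42;37m[48;2;23;39;34m🬂[38;2;26;42;37m[48;2;23;39;34m🬂[38;2;26;42;37m[48;2;23;39;34m🬂[38;2;26;42;37m[48;2;23;39;34m🬂[38;2;26;42;37m[48;2;23;39;34m🬂[38;2;26;42;37m[48;2;23;39;34m🬂[38;2;26;42;37m[48;2;23;39;34m🬂[38;2;26;42;37m[48;2;23;39;34m🬂[38;2;26;42;37m[48;2;23;39;34m🬂[38;2;26;42;37m[48;2;23;39;34m🬂[0m
[38;2;21;37;32m[48;2;20;35;31m🬎[38;2;21;37;32m[48;2;20;35;31m🬎[38;2;21;37;32m[48;2;20;35;31m🬎[38;2;21;37;32m[48;2;20;35;31m🬎[38;2;21;37;32m[48;2;20;35;31m🬎[38;2;21;37;32m[48;2;20;35;31m🬎[38;2;21;37;32m[48;2;20;35;31m🬎[38;2;21;37;32m[48;2;20;35;31m🬎[38;2;21;37;32m[48;2;20;35;31m🬎[38;2;21;37;32m[48;2;20;35;31m🬎[38;2;21;37;32m[48;2;20;35;31m🬎[38;2;21;37;32m[48;2;20;35;31m🬎[0m
[38;2;18;33;29m[48;2;17;32;28m🬎[38;2;18;33;29m[48;2;17;32;28m🬎[38;2;18;33;29m[48;2;17;32;28m🬎[38;2;18;33;29m[48;2;17;32;28m🬎[38;2;18;33;29m[48;2;135;86;152m🬝[38;2;86;47;99m[48;2;19;29;29m🬃[38;2;18;33;29m[48;2;27;13;32m🬰[38;2;28;33;39m[48;2;116;71;131m🬝[38;2;18;33;29m[48;2;17;32;28m🬎[38;2;18;33;29m[48;2;17;32;28m🬎[38;2;18;33;29m[48;2;17;32;28m🬎[38;2;18;33;29m[48;2;17;32;28m🬎[0m
[38;2;15;29;25m[48;2;14;28;24m🬎[38;2;15;29;25m[48;2;14;28;24m🬎[38;2;15;29;25m[48;2;14;28;24m🬎[38;2;15;29;25m[48;2;14;28;24m🬎[38;2;138;85;156m[48;2;25;28;35m🬉[38;2;133;70;153m[48;2;15;29;25m🬏[38;2;15;29;25m[48;2;14;28;24m🬎[38;2;34;31;45m[48;2;105;57;121m🬣[38;2;15;29;25m[48;2;14;28;24m🬎[38;2;15;29;25m[48;2;14;28;24m🬎[38;2;15;29;25m[48;2;14;28;24m🬎[38;2;15;29;25m[48;2;14;28;24m🬎[0m
[38;2;13;27;23m[48;2;11;24;21m🬂[38;2;13;27;23m[48;2;11;24;21m🬂[38;2;13;27;23m[48;2;11;24;21m🬂[38;2;13;27;23m[48;2;11;24;21m🬂[38;2;13;27;23m[48;2;11;24;21m🬂[38;2;84;42;97m[48;2;15;22;24m🬁[38;2;100;54;115m[48;2;11;24;21m🬂[38;2;44;21;51m[48;2;11;25;21m🬀[38;2;13;27;23m[48;2;11;24;21m🬂[38;2;13;27;23m[48;2;11;24;21m🬂[38;2;13;27;23m[48;2;11;24;21m🬂[38;2;13;27;23m[48;2;11;24;21m🬂[0m
[38;2;9;22;19m[48;2;8;21;18m🬎[38;2;9;22;19m[48;2;8;21;18m🬎[38;2;9;22;19m[48;2;8;21;18m🬎[38;2;9;22;19m[48;2;8;21;18m🬎[38;2;9;22;19m[48;2;8;21;18m🬎[38;2;9;22;19m[48;2;8;21;18m🬎[38;2;9;22;19m[48;2;8;21;18m🬎[38;2;9;22;19m[48;2;8;21;18m🬎[38;2;9;22;19m[48;2;8;21;18m🬎[38;2;9;22;19m[48;2;8;21;18m🬎[38;2;9;22;19m[48;2;8;21;18m🬎[38;2;9;22;19m[48;2;8;21;18m🬎[0m
</frame>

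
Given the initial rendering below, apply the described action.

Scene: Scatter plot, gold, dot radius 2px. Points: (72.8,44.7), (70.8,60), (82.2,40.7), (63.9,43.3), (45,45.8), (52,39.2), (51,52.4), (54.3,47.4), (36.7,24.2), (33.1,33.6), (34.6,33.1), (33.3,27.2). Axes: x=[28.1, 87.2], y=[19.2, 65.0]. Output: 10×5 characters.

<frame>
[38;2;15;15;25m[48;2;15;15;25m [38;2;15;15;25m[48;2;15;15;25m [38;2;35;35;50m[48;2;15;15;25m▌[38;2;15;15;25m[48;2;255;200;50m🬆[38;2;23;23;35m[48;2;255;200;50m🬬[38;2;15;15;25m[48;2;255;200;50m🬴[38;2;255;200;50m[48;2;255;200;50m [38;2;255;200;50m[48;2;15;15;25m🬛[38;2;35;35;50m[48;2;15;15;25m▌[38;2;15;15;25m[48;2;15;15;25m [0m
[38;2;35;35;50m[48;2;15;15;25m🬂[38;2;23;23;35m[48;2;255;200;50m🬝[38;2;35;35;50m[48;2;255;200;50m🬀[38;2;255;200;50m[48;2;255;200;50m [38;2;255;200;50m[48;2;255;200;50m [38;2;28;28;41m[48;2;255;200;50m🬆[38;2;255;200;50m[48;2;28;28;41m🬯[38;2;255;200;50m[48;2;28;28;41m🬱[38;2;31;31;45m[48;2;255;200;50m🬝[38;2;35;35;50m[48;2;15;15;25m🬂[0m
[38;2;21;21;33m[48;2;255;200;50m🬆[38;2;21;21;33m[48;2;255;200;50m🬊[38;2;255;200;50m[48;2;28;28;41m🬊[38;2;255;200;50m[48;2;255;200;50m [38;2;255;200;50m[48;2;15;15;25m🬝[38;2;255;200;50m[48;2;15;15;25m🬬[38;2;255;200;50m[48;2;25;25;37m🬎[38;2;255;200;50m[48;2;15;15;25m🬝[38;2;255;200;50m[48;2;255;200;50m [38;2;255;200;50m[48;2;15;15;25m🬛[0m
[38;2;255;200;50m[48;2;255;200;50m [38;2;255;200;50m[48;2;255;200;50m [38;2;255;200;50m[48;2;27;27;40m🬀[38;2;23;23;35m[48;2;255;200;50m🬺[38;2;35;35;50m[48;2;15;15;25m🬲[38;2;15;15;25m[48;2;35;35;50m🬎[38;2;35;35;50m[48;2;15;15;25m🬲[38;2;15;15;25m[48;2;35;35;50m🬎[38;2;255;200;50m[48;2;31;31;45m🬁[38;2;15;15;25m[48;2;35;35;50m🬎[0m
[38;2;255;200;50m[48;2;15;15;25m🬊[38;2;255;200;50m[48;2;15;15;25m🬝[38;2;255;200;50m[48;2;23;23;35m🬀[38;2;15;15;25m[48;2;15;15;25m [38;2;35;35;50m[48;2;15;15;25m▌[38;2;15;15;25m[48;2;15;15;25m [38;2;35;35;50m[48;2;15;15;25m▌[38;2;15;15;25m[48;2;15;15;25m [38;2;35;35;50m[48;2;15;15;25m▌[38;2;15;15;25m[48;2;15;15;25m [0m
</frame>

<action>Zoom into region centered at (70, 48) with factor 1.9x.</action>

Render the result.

<frame>
[38;2;15;15;25m[48;2;15;15;25m [38;2;15;15;25m[48;2;15;15;25m [38;2;35;35;50m[48;2;15;15;25m▌[38;2;15;15;25m[48;2;255;200;50m🬺[38;2;255;200;50m[48;2;35;35;50m🬬[38;2;255;200;50m[48;2;15;15;25m🬆[38;2;35;35;50m[48;2;15;15;25m▌[38;2;15;15;25m[48;2;15;15;25m [38;2;35;35;50m[48;2;15;15;25m▌[38;2;15;15;25m[48;2;15;15;25m [0m
[38;2;23;23;35m[48;2;255;200;50m🬬[38;2;35;35;50m[48;2;15;15;25m🬂[38;2;35;35;50m[48;2;15;15;25m🬕[38;2;35;35;50m[48;2;15;15;25m🬂[38;2;35;35;50m[48;2;15;15;25m🬕[38;2;35;35;50m[48;2;15;15;25m🬂[38;2;35;35;50m[48;2;15;15;25m🬕[38;2;35;35;50m[48;2;15;15;25m🬂[38;2;35;35;50m[48;2;15;15;25m🬕[38;2;35;35;50m[48;2;15;15;25m🬂[0m
[38;2;255;200;50m[48;2;255;200;50m [38;2;19;19;30m[48;2;255;200;50m🬸[38;2;28;28;41m[48;2;255;200;50m🬆[38;2;23;23;35m[48;2;255;200;50m🬬[38;2;31;31;45m[48;2;255;200;50m🬝[38;2;15;15;25m[48;2;255;200;50m🬀[38;2;28;28;41m[48;2;255;200;50m🬊[38;2;15;15;25m[48;2;35;35;50m🬰[38;2;35;35;50m[48;2;15;15;25m🬛[38;2;15;15;25m[48;2;35;35;50m🬰[0m
[38;2;255;200;50m[48;2;23;23;35m🬀[38;2;23;23;35m[48;2;255;200;50m🬺[38;2;255;200;50m[48;2;35;35;50m🬬[38;2;255;200;50m[48;2;28;28;41m🬆[38;2;35;35;50m[48;2;15;15;25m🬲[38;2;255;200;50m[48;2;28;28;41m🬊[38;2;255;200;50m[48;2;27;27;40m🬀[38;2;15;15;25m[48;2;255;200;50m🬆[38;2;255;200;50m[48;2;15;15;25m🬺[38;2;19;19;30m[48;2;255;200;50m🬬[0m
[38;2;15;15;25m[48;2;15;15;25m [38;2;15;15;25m[48;2;15;15;25m [38;2;35;35;50m[48;2;15;15;25m▌[38;2;15;15;25m[48;2;15;15;25m [38;2;35;35;50m[48;2;15;15;25m▌[38;2;15;15;25m[48;2;15;15;25m [38;2;35;35;50m[48;2;15;15;25m▌[38;2;15;15;25m[48;2;255;200;50m🬺[38;2;255;200;50m[48;2;21;21;33m🬆[38;2;15;15;25m[48;2;15;15;25m [0m
</frame>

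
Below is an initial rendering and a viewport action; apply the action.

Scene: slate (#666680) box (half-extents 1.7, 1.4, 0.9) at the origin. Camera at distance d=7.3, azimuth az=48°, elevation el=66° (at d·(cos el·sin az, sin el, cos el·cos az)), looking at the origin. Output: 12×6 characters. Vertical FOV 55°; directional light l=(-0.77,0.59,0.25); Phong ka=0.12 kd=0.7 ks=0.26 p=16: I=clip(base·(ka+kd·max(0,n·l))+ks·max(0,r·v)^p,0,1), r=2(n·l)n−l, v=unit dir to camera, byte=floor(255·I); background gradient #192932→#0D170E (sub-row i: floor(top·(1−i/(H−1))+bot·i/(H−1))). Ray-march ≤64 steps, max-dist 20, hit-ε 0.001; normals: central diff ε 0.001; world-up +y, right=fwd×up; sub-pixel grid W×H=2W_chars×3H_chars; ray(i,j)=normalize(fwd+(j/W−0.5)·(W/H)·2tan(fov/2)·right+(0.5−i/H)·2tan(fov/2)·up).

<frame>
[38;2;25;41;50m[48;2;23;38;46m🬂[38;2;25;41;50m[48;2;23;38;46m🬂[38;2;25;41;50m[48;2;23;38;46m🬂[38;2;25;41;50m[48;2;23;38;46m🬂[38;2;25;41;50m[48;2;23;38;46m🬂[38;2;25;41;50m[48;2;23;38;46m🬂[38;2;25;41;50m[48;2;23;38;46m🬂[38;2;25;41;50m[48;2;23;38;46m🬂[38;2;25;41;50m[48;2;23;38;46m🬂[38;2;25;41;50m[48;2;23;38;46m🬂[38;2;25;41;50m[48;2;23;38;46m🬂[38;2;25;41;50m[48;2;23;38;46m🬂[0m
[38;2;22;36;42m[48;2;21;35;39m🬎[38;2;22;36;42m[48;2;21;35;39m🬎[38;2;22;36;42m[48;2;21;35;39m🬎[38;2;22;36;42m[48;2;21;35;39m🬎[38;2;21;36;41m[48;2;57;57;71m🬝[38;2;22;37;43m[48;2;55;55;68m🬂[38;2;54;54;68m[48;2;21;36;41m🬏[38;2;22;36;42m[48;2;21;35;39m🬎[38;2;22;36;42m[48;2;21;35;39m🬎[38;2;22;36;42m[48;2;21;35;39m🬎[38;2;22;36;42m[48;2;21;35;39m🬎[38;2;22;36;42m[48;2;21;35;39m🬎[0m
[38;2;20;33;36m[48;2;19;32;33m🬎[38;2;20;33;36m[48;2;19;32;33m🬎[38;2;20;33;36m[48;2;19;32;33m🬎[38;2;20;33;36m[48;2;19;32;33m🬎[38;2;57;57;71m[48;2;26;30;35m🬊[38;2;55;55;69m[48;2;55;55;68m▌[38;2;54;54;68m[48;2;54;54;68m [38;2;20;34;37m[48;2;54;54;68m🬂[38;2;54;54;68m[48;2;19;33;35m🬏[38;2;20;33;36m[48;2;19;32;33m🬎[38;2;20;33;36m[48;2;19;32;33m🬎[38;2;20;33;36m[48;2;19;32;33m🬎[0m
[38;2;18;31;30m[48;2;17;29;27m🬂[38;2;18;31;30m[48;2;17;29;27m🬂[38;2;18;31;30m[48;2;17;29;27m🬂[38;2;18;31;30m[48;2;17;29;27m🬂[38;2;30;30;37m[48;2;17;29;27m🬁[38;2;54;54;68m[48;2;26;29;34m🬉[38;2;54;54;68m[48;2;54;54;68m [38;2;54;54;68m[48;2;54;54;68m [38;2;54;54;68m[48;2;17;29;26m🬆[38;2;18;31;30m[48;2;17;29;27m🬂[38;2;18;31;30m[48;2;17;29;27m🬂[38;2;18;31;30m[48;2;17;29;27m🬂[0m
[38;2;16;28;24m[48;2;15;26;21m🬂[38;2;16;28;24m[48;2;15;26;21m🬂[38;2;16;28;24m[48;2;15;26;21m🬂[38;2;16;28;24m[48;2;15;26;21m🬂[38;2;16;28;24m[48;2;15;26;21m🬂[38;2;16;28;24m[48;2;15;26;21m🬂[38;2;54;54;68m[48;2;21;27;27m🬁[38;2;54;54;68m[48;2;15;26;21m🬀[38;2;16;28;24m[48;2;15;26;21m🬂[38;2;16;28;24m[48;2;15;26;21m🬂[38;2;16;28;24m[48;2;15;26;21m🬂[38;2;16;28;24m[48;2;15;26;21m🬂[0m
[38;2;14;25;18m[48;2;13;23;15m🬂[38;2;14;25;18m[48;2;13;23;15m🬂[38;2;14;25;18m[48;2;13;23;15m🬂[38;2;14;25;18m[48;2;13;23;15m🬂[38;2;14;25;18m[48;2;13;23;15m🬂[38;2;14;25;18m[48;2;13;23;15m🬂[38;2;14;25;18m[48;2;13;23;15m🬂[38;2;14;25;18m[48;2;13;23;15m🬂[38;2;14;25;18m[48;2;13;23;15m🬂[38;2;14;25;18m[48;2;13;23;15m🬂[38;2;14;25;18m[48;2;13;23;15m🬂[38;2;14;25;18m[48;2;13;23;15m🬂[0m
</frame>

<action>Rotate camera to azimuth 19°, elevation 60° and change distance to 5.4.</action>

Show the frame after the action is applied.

<frame>
[38;2;25;41;50m[48;2;23;38;46m🬂[38;2;25;41;50m[48;2;23;38;46m🬂[38;2;25;41;50m[48;2;23;38;46m🬂[38;2;25;41;50m[48;2;23;38;46m🬂[38;2;25;41;50m[48;2;23;38;46m🬂[38;2;25;41;50m[48;2;23;38;46m🬂[38;2;25;41;50m[48;2;23;38;46m🬂[38;2;25;41;50m[48;2;23;38;46m🬂[38;2;25;41;50m[48;2;23;38;46m🬂[38;2;25;41;50m[48;2;23;38;46m🬂[38;2;25;41;50m[48;2;23;38;46m🬂[38;2;25;41;50m[48;2;23;38;46m🬂[0m
[38;2;22;36;42m[48;2;21;35;39m🬎[38;2;22;36;42m[48;2;21;35;39m🬎[38;2;22;36;42m[48;2;21;35;39m🬎[38;2;54;54;68m[48;2;22;36;42m🬷[38;2;54;54;68m[48;2;54;54;68m [38;2;54;54;68m[48;2;22;37;43m🬺[38;2;22;37;43m[48;2;54;54;68m🬂[38;2;54;54;68m[48;2;22;36;42m🬱[38;2;22;36;42m[48;2;54;54;68m🬎[38;2;54;54;68m[48;2;21;36;41m🬏[38;2;22;36;42m[48;2;21;35;39m🬎[38;2;22;36;42m[48;2;21;35;39m🬎[0m
[38;2;20;33;36m[48;2;19;32;33m🬎[38;2;20;33;36m[48;2;19;32;33m🬎[38;2;54;54;68m[48;2;23;32;35m🬍[38;2;54;54;68m[48;2;30;30;37m🬬[38;2;54;54;68m[48;2;54;54;68m [38;2;54;54;68m[48;2;54;54;68m [38;2;54;54;68m[48;2;54;54;68m [38;2;54;54;68m[48;2;54;54;68m [38;2;54;54;68m[48;2;54;54;68m [38;2;54;54;68m[48;2;54;54;68m [38;2;20;33;36m[48;2;19;32;33m🬎[38;2;20;33;36m[48;2;19;32;33m🬎[0m
[38;2;18;31;30m[48;2;17;29;27m🬂[38;2;18;31;30m[48;2;17;29;27m🬂[38;2;18;31;30m[48;2;17;29;27m🬂[38;2;30;30;37m[48;2;17;29;26m🬬[38;2;30;30;37m[48;2;30;30;37m [38;2;30;30;37m[48;2;54;54;68m🬺[38;2;54;54;68m[48;2;30;30;37m🬂[38;2;54;54;68m[48;2;30;30;37m🬎[38;2;54;54;68m[48;2;30;30;37m🬬[38;2;54;54;68m[48;2;17;30;28m▌[38;2;18;31;30m[48;2;17;29;27m🬂[38;2;18;31;30m[48;2;17;29;27m🬂[0m
[38;2;16;28;24m[48;2;15;26;21m🬂[38;2;16;28;24m[48;2;15;26;21m🬂[38;2;16;28;24m[48;2;15;26;21m🬂[38;2;16;28;24m[48;2;15;26;21m🬂[38;2;30;30;37m[48;2;15;26;21m🬁[38;2;30;30;37m[48;2;15;26;21m🬂[38;2;30;30;37m[48;2;15;26;20m🬎[38;2;30;30;37m[48;2;15;26;20m🬬[38;2;30;30;37m[48;2;15;26;20m🬝[38;2;30;30;37m[48;2;15;26;21m🬀[38;2;16;28;24m[48;2;15;26;21m🬂[38;2;16;28;24m[48;2;15;26;21m🬂[0m
[38;2;14;25;18m[48;2;13;23;15m🬂[38;2;14;25;18m[48;2;13;23;15m🬂[38;2;14;25;18m[48;2;13;23;15m🬂[38;2;14;25;18m[48;2;13;23;15m🬂[38;2;14;25;18m[48;2;13;23;15m🬂[38;2;14;25;18m[48;2;13;23;15m🬂[38;2;14;25;18m[48;2;13;23;15m🬂[38;2;14;25;18m[48;2;13;23;15m🬂[38;2;14;25;18m[48;2;13;23;15m🬂[38;2;14;25;18m[48;2;13;23;15m🬂[38;2;14;25;18m[48;2;13;23;15m🬂[38;2;14;25;18m[48;2;13;23;15m🬂[0m
</frame>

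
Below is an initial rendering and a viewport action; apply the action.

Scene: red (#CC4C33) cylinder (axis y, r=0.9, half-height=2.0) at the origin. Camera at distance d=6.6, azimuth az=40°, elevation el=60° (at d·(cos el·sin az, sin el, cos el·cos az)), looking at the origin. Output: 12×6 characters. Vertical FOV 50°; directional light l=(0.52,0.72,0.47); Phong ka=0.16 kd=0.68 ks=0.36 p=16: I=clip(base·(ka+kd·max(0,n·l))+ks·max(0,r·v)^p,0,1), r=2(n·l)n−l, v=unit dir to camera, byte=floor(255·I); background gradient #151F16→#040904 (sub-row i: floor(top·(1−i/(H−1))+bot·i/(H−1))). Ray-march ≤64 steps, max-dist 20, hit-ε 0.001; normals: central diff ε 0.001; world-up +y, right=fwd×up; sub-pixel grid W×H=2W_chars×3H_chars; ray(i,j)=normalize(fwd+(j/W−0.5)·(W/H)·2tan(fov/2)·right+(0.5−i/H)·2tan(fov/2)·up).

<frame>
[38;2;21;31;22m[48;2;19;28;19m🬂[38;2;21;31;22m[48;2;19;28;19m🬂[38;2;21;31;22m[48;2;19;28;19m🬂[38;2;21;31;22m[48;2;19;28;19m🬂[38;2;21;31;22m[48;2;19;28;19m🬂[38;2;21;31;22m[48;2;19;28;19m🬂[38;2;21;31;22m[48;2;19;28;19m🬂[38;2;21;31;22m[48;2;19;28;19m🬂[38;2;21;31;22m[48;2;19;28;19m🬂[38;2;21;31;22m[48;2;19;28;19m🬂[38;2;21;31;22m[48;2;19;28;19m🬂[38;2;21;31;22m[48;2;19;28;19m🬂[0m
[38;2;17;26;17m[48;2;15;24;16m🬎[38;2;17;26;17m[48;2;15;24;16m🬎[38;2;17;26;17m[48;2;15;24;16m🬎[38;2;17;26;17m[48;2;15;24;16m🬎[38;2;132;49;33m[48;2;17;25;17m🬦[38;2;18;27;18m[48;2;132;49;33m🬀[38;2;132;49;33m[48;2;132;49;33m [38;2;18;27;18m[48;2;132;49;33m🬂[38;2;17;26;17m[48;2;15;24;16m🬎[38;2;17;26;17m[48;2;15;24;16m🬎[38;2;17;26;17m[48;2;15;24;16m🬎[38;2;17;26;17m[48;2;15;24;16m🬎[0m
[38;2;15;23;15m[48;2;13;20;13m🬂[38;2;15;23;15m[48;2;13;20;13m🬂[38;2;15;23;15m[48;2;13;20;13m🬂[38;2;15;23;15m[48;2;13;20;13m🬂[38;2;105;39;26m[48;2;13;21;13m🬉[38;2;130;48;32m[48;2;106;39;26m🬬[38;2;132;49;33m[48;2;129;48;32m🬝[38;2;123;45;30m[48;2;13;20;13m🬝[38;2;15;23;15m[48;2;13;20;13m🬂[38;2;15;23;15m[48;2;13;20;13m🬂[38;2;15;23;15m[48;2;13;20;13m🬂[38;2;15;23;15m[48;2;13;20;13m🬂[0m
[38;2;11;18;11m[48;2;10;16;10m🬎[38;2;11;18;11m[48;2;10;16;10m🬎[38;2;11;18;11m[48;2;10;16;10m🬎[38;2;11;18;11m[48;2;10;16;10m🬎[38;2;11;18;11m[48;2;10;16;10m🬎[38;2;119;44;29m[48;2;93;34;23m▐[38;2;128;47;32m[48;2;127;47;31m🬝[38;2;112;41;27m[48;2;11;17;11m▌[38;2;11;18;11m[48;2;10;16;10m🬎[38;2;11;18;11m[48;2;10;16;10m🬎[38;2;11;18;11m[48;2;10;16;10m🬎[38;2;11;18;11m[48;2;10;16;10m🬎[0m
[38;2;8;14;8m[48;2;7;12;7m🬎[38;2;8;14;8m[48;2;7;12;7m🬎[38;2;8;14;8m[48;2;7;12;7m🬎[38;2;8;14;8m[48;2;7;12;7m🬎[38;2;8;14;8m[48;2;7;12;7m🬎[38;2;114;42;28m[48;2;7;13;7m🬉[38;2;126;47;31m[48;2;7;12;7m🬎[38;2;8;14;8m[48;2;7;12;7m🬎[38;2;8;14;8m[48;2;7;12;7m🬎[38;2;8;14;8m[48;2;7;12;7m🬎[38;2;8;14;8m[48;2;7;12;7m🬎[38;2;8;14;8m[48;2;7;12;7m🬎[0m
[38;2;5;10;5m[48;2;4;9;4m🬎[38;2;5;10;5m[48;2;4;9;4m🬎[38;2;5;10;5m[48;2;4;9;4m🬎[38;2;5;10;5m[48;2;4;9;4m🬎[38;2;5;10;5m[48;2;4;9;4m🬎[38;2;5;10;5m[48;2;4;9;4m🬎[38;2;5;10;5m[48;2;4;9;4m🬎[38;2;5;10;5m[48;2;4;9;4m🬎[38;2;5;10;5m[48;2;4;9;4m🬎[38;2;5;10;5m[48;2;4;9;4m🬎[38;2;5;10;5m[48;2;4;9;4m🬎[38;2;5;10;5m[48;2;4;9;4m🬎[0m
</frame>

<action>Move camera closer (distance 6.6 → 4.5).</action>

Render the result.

<frame>
[38;2;21;31;22m[48;2;19;28;19m🬂[38;2;21;31;22m[48;2;19;28;19m🬂[38;2;21;31;22m[48;2;19;28;19m🬂[38;2;20;30;21m[48;2;132;49;33m🬆[38;2;132;49;33m[48;2;132;49;33m [38;2;132;49;33m[48;2;132;49;33m [38;2;132;49;33m[48;2;132;49;33m [38;2;132;49;33m[48;2;132;49;33m [38;2;132;49;33m[48;2;21;31;22m🬺[38;2;132;49;33m[48;2;20;29;20m🬏[38;2;21;31;22m[48;2;19;28;19m🬂[38;2;21;31;22m[48;2;19;28;19m🬂[0m
[38;2;17;26;17m[48;2;15;24;16m🬎[38;2;17;26;17m[48;2;15;24;16m🬎[38;2;17;26;17m[48;2;15;24;16m🬎[38;2;132;49;33m[48;2;15;24;16m🬬[38;2;132;49;33m[48;2;132;49;33m [38;2;132;49;33m[48;2;132;49;33m [38;2;132;49;33m[48;2;132;49;33m [38;2;132;49;33m[48;2;132;49;33m [38;2;132;49;33m[48;2;132;49;33m [38;2;132;49;33m[48;2;16;25;16m🬄[38;2;17;26;17m[48;2;15;24;16m🬎[38;2;17;26;17m[48;2;15;24;16m🬎[0m
[38;2;15;23;15m[48;2;13;20;13m🬂[38;2;15;23;15m[48;2;13;20;13m🬂[38;2;15;23;15m[48;2;13;20;13m🬂[38;2;86;32;21m[48;2;13;21;13m🬁[38;2;126;46;31m[48;2;103;38;25m🬊[38;2;132;49;33m[48;2;122;45;30m🬊[38;2;132;49;33m[48;2;128;48;32m🬎[38;2;130;48;32m[48;2;125;46;31m🬆[38;2;117;43;29m[48;2;13;20;13m🬕[38;2;15;23;15m[48;2;13;20;13m🬂[38;2;15;23;15m[48;2;13;20;13m🬂[38;2;15;23;15m[48;2;13;20;13m🬂[0m
[38;2;11;18;11m[48;2;10;16;10m🬎[38;2;11;18;11m[48;2;10;16;10m🬎[38;2;11;18;11m[48;2;10;16;10m🬎[38;2;11;18;11m[48;2;10;16;10m🬎[38;2;97;36;23m[48;2;10;17;10m🬨[38;2;124;46;31m[48;2;117;43;28m▐[38;2;128;48;32m[48;2;129;48;32m▌[38;2;125;46;31m[48;2;116;43;28m🬕[38;2;104;38;26m[48;2;10;17;10m🬀[38;2;11;18;11m[48;2;10;16;10m🬎[38;2;11;18;11m[48;2;10;16;10m🬎[38;2;11;18;11m[48;2;10;16;10m🬎[0m
[38;2;8;14;8m[48;2;7;12;7m🬎[38;2;8;14;8m[48;2;7;12;7m🬎[38;2;8;14;8m[48;2;7;12;7m🬎[38;2;8;14;8m[48;2;7;12;7m🬎[38;2;77;28;19m[48;2;7;13;7m🬁[38;2;119;44;29m[48;2;101;37;25m🬨[38;2;128;48;32m[48;2;128;47;32m🬝[38;2;114;42;28m[48;2;7;13;7m🬕[38;2;8;14;8m[48;2;7;12;7m🬎[38;2;8;14;8m[48;2;7;12;7m🬎[38;2;8;14;8m[48;2;7;12;7m🬎[38;2;8;14;8m[48;2;7;12;7m🬎[0m
[38;2;5;10;5m[48;2;4;9;4m🬎[38;2;5;10;5m[48;2;4;9;4m🬎[38;2;5;10;5m[48;2;4;9;4m🬎[38;2;5;10;5m[48;2;4;9;4m🬎[38;2;5;10;5m[48;2;4;9;4m🬎[38;2;5;10;5m[48;2;4;9;4m🬎[38;2;5;10;5m[48;2;4;9;4m🬎[38;2;5;10;5m[48;2;4;9;4m🬎[38;2;5;10;5m[48;2;4;9;4m🬎[38;2;5;10;5m[48;2;4;9;4m🬎[38;2;5;10;5m[48;2;4;9;4m🬎[38;2;5;10;5m[48;2;4;9;4m🬎[0m
</frame>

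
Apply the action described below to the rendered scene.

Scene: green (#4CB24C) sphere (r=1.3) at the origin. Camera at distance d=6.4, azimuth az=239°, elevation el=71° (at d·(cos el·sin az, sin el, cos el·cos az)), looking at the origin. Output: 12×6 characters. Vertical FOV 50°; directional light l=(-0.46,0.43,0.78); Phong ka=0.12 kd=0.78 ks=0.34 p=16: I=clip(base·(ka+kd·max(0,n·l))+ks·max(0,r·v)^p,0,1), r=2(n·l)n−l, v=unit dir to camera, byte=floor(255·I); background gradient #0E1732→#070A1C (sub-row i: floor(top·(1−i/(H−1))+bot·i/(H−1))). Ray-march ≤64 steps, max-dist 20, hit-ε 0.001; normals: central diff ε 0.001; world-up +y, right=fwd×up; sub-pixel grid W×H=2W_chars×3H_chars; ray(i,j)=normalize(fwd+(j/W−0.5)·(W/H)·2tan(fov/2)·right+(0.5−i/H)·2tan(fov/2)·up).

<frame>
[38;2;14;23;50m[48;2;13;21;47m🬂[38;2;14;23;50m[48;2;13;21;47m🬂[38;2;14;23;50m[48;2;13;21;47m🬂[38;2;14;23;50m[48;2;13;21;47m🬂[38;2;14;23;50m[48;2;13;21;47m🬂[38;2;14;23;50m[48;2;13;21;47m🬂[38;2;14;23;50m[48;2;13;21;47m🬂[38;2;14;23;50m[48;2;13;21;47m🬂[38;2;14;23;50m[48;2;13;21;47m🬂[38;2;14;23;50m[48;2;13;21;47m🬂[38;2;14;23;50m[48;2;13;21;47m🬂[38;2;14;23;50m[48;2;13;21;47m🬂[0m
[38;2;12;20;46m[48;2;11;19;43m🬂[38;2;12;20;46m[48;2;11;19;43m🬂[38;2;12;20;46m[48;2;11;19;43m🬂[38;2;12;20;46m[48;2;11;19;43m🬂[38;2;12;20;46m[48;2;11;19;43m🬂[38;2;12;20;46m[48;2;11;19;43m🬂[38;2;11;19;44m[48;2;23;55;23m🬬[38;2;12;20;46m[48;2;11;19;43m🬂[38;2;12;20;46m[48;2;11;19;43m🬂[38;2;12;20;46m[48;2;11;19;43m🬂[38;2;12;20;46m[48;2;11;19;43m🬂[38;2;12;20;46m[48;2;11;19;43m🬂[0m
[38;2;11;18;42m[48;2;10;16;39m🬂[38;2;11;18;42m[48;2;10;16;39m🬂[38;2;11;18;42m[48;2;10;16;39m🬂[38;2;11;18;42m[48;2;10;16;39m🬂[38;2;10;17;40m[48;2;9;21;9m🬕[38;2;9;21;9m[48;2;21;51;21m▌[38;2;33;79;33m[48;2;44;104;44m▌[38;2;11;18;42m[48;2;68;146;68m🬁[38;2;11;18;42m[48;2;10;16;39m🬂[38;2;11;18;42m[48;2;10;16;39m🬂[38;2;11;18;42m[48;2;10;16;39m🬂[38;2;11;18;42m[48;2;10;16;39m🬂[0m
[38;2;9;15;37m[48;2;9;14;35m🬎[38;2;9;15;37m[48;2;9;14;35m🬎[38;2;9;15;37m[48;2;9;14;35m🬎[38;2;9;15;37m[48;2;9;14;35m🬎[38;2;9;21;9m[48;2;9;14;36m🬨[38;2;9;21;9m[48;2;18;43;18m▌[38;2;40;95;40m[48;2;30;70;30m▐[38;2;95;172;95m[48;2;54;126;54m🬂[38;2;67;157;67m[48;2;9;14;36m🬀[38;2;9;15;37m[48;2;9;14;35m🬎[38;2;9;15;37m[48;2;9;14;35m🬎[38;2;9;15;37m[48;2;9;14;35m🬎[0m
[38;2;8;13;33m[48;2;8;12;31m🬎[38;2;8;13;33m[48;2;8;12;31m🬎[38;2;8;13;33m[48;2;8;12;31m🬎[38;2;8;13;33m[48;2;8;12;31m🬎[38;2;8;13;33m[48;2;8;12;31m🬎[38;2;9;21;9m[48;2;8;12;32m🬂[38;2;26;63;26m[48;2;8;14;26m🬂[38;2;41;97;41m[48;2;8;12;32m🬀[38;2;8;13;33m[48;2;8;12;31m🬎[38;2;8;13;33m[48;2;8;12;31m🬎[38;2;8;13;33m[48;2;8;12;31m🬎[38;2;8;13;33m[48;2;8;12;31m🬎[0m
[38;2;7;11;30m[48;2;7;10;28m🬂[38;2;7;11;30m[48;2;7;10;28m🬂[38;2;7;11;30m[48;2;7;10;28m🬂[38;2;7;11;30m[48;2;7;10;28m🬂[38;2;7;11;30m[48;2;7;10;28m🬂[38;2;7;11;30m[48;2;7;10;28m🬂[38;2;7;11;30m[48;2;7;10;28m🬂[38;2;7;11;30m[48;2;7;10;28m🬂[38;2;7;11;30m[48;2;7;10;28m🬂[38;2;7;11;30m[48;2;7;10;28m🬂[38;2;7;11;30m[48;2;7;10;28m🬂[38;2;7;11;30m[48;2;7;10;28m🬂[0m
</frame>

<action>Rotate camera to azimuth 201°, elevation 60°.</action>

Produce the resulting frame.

<frame>
[38;2;14;23;50m[48;2;13;21;47m🬂[38;2;14;23;50m[48;2;13;21;47m🬂[38;2;14;23;50m[48;2;13;21;47m🬂[38;2;14;23;50m[48;2;13;21;47m🬂[38;2;14;23;50m[48;2;13;21;47m🬂[38;2;14;23;50m[48;2;13;21;47m🬂[38;2;14;23;50m[48;2;13;21;47m🬂[38;2;14;23;50m[48;2;13;21;47m🬂[38;2;14;23;50m[48;2;13;21;47m🬂[38;2;14;23;50m[48;2;13;21;47m🬂[38;2;14;23;50m[48;2;13;21;47m🬂[38;2;14;23;50m[48;2;13;21;47m🬂[0m
[38;2;12;20;46m[48;2;11;19;43m🬂[38;2;12;20;46m[48;2;11;19;43m🬂[38;2;12;20;46m[48;2;11;19;43m🬂[38;2;12;20;46m[48;2;11;19;43m🬂[38;2;12;20;46m[48;2;11;19;43m🬂[38;2;12;20;46m[48;2;11;19;43m🬂[38;2;50;118;50m[48;2;11;19;44m🬏[38;2;12;20;46m[48;2;11;19;43m🬂[38;2;12;20;46m[48;2;11;19;43m🬂[38;2;12;20;46m[48;2;11;19;43m🬂[38;2;12;20;46m[48;2;11;19;43m🬂[38;2;12;20;46m[48;2;11;19;43m🬂[0m
[38;2;11;18;42m[48;2;10;16;39m🬂[38;2;11;18;42m[48;2;10;16;39m🬂[38;2;11;18;42m[48;2;10;16;39m🬂[38;2;11;18;42m[48;2;10;16;39m🬂[38;2;10;17;40m[48;2;9;21;9m🬕[38;2;24;58;24m[48;2;12;28;12m🬊[38;2;50;108;50m[48;2;28;66;28m🬊[38;2;40;83;51m[48;2;87;162;87m🬯[38;2;11;18;42m[48;2;10;16;39m🬂[38;2;11;18;42m[48;2;10;16;39m🬂[38;2;11;18;42m[48;2;10;16;39m🬂[38;2;11;18;42m[48;2;10;16;39m🬂[0m
[38;2;9;15;37m[48;2;9;14;35m🬎[38;2;9;15;37m[48;2;9;14;35m🬎[38;2;9;15;37m[48;2;9;14;35m🬎[38;2;9;15;37m[48;2;9;14;35m🬎[38;2;9;21;9m[48;2;9;14;36m🬨[38;2;9;21;9m[48;2;9;21;9m [38;2;22;53;22m[48;2;11;25;11m🬁[38;2;34;80;34m[48;2;18;45;18m🬊[38;2;51;119;51m[48;2;9;14;36m🬀[38;2;9;15;37m[48;2;9;14;35m🬎[38;2;9;15;37m[48;2;9;14;35m🬎[38;2;9;15;37m[48;2;9;14;35m🬎[0m
[38;2;8;13;33m[48;2;8;12;31m🬎[38;2;8;13;33m[48;2;8;12;31m🬎[38;2;8;13;33m[48;2;8;12;31m🬎[38;2;8;13;33m[48;2;8;12;31m🬎[38;2;8;13;33m[48;2;8;12;31m🬎[38;2;9;21;9m[48;2;8;12;32m🬂[38;2;9;21;9m[48;2;8;12;31m🬆[38;2;9;21;9m[48;2;8;12;32m🬀[38;2;8;13;33m[48;2;8;12;31m🬎[38;2;8;13;33m[48;2;8;12;31m🬎[38;2;8;13;33m[48;2;8;12;31m🬎[38;2;8;13;33m[48;2;8;12;31m🬎[0m
[38;2;7;11;30m[48;2;7;10;28m🬂[38;2;7;11;30m[48;2;7;10;28m🬂[38;2;7;11;30m[48;2;7;10;28m🬂[38;2;7;11;30m[48;2;7;10;28m🬂[38;2;7;11;30m[48;2;7;10;28m🬂[38;2;7;11;30m[48;2;7;10;28m🬂[38;2;7;11;30m[48;2;7;10;28m🬂[38;2;7;11;30m[48;2;7;10;28m🬂[38;2;7;11;30m[48;2;7;10;28m🬂[38;2;7;11;30m[48;2;7;10;28m🬂[38;2;7;11;30m[48;2;7;10;28m🬂[38;2;7;11;30m[48;2;7;10;28m🬂[0m
</frame>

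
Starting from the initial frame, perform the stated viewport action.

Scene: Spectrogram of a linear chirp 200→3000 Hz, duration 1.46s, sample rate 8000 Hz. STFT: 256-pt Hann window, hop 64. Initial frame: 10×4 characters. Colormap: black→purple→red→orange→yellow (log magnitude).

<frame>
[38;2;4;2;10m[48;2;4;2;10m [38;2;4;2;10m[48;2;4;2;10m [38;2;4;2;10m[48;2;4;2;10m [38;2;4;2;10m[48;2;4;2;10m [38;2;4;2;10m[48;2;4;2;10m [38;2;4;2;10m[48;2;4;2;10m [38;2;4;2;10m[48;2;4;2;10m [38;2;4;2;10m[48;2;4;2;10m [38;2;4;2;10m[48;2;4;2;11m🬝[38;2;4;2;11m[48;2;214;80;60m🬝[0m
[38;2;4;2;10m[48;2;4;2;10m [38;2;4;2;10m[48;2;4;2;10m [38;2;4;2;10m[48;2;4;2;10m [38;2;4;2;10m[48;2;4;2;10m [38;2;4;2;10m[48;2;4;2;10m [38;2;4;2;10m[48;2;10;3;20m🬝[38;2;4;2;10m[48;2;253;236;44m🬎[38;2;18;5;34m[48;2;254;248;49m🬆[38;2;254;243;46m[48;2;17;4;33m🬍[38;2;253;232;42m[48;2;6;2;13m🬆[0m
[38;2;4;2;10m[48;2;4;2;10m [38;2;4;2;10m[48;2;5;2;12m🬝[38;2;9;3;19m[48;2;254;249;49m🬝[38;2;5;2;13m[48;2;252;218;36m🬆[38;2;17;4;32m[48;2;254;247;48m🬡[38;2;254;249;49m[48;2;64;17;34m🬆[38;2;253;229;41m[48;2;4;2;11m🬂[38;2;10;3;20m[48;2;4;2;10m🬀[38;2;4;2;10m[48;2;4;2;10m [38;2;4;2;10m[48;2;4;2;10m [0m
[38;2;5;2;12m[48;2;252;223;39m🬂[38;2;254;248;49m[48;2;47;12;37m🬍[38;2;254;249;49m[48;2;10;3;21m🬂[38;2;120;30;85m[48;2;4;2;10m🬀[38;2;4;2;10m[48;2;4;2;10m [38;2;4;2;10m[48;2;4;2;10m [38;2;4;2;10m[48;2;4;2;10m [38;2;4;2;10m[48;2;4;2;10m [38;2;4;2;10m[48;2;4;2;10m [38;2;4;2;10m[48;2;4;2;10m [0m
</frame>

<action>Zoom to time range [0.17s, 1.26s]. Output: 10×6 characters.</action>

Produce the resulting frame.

<frame>
[38;2;4;2;10m[48;2;4;2;10m [38;2;4;2;10m[48;2;4;2;10m [38;2;4;2;10m[48;2;4;2;10m [38;2;4;2;10m[48;2;4;2;10m [38;2;4;2;10m[48;2;4;2;10m [38;2;4;2;10m[48;2;4;2;10m [38;2;4;2;10m[48;2;4;2;10m [38;2;4;2;10m[48;2;4;2;10m [38;2;4;2;10m[48;2;4;2;10m [38;2;4;2;10m[48;2;4;2;10m [0m
[38;2;4;2;10m[48;2;4;2;10m [38;2;4;2;10m[48;2;4;2;10m [38;2;4;2;10m[48;2;4;2;10m [38;2;4;2;10m[48;2;4;2;10m [38;2;4;2;10m[48;2;4;2;10m [38;2;4;2;10m[48;2;4;2;10m [38;2;4;2;10m[48;2;4;2;10m [38;2;4;2;10m[48;2;4;2;10m [38;2;4;2;10m[48;2;4;2;11m🬝[38;2;4;2;10m[48;2;19;5;35m🬝[0m
[38;2;4;2;10m[48;2;4;2;10m [38;2;4;2;10m[48;2;4;2;10m [38;2;4;2;10m[48;2;4;2;10m [38;2;4;2;10m[48;2;4;2;10m [38;2;4;2;10m[48;2;4;2;10m [38;2;4;2;10m[48;2;5;2;12m🬝[38;2;5;2;12m[48;2;231;115;35m🬝[38;2;13;3;25m[48;2;254;249;49m🬎[38;2;15;4;28m[48;2;242;202;53m🬂[38;2;253;227;40m[48;2;9;2;18m🬎[0m
[38;2;4;2;10m[48;2;4;2;10m [38;2;4;2;10m[48;2;4;2;10m [38;2;4;2;10m[48;2;7;2;16m🬝[38;2;11;3;21m[48;2;254;248;49m🬝[38;2;11;3;22m[48;2;254;246;48m🬆[38;2;252;215;35m[48;2;16;4;31m🬜[38;2;254;242;46m[48;2;13;3;25m🬆[38;2;254;249;49m[48;2;10;3;20m🬀[38;2;7;2;16m[48;2;4;2;10m🬀[38;2;4;2;10m[48;2;4;2;10m [0m
[38;2;5;2;13m[48;2;233;162;54m🬎[38;2;46;12;37m[48;2;254;248;49m🬆[38;2;254;249;49m[48;2;66;16;63m🬍[38;2;254;249;49m[48;2;52;14;30m🬂[38;2;246;144;15m[48;2;5;2;13m🬀[38;2;5;2;12m[48;2;4;2;10m🬀[38;2;4;2;10m[48;2;4;2;10m [38;2;4;2;10m[48;2;4;2;10m [38;2;4;2;10m[48;2;4;2;10m [38;2;4;2;10m[48;2;4;2;10m [0m
[38;2;254;246;48m[48;2;8;2;18m🬂[38;2;36;8;63m[48;2;4;2;11m🬀[38;2;5;2;11m[48;2;4;2;10m🬀[38;2;4;2;10m[48;2;4;2;10m [38;2;4;2;10m[48;2;4;2;10m [38;2;4;2;10m[48;2;4;2;10m [38;2;4;2;10m[48;2;4;2;10m [38;2;4;2;10m[48;2;4;2;10m [38;2;4;2;10m[48;2;4;2;10m [38;2;4;2;10m[48;2;4;2;10m [0m
</frame>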